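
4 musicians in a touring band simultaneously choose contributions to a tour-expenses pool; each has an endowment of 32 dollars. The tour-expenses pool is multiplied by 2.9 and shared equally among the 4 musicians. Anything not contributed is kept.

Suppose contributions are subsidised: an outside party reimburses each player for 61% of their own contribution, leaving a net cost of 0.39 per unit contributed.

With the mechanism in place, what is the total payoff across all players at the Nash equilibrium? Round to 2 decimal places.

Under the mechanism each unit contributed yields (2.9/4) / 0.39 = 1.8590 back to its contributor per unit of net cost, which exceeds 1, making full contribution the dominant choice for everyone.
So the Nash equilibrium is full contribution by all 4; the group earns 4 × (32 × 0.61 + 2.9 × 32) = 449.28.

449.28 dollars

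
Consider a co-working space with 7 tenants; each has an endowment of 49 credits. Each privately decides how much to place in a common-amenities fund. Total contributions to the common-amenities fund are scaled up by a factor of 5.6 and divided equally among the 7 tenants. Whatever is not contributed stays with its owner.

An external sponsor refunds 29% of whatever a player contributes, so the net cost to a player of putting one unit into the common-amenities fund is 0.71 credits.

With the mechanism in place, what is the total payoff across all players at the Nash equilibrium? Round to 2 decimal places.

The effective private return per unit is now (5.6/7) / 0.71 = 1.1268 > 1, so every player's dominant strategy flips to full contribution.
At the Nash equilibrium everyone contributes 49. Group total payoff = 7 × (49 × 0.29 + 5.6 × 49) = 2020.27.

2020.27 credits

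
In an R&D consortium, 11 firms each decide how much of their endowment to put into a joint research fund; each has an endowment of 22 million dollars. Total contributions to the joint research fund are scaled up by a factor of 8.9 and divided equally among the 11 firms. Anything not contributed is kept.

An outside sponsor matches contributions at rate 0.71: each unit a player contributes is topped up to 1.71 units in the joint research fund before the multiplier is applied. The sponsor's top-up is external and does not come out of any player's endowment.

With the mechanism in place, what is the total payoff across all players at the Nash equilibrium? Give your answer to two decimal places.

3683.00 million dollars

With the mechanism, a contributed unit returns 8.9 × 1.71 / 11 = 1.3835 per unit of net cost to the contributor — now above 1 — so contributing fully is weakly dominant for every player.
So the Nash equilibrium is full contribution by all 11; the group earns 8.9 × 1.71 × 242 = 3683.00.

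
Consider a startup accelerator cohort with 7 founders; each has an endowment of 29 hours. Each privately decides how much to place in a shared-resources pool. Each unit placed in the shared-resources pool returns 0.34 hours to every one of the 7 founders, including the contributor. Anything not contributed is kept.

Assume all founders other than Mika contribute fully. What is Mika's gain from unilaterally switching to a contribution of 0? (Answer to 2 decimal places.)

Switching from a contribution of 29 to 0 lets Mika keep an extra 29 hours, but lowers the shared-resources pool by 29, which costs Mika their own share of that drop: 0.34 × 29 = 9.86.
Net gain = 29 − 9.86 = 19.14. The private return per contributed unit (0.34) is below 1, so free-riding is indeed the best response regardless of what the others do.

19.14 hours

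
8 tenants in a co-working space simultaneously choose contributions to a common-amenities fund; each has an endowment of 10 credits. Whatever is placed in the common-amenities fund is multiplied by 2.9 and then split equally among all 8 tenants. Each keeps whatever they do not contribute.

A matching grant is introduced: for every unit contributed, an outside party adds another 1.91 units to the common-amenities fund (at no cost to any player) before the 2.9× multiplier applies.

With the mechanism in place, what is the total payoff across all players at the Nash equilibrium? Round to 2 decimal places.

The effective private return per unit is now 2.9 × 2.91 / 8 = 1.0549 > 1, so every player's dominant strategy flips to full contribution.
At the Nash equilibrium everyone contributes 10. Group total payoff = 2.9 × 2.91 × 80 = 675.12.

675.12 credits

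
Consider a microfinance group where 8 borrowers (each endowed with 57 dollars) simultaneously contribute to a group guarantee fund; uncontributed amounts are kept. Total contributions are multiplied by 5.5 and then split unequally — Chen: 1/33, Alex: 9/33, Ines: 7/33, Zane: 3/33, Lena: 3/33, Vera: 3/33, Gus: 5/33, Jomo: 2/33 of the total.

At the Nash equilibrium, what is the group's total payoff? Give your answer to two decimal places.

Each unit j contributes comes back to j as 5.5 × (j's share), so j prefers to contribute only if that share exceeds 1/5.5 = 0.1818; otherwise keeping the unit dominates.
Alex and Ines are above the threshold, contributing 57 each; the remaining 6 contribute 0. Total contributed: 114.
The group guarantee fund pays out 5.5 × 114 = 627.00 in total (split across the unequal shares, but the aggregate is all that matters for the group sum).
The 6 free-riders keep 57 each, adding 342. Group total = 342 + 627.00 = 969.00.

969.00 dollars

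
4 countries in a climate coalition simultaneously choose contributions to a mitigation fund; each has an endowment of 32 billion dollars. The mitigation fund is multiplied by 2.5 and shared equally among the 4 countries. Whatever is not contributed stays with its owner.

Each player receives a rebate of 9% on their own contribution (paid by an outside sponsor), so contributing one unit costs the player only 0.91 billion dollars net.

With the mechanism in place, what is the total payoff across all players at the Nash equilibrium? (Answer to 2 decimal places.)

128.00 billion dollars

The effective private return is (2.5/4) / 0.91 = 0.6868, which is still under 1, so the mechanism doesn't change anyone's dominant strategy: zero contribution.
Everyone keeps their endowment and the group total is 4 × 32 = 128.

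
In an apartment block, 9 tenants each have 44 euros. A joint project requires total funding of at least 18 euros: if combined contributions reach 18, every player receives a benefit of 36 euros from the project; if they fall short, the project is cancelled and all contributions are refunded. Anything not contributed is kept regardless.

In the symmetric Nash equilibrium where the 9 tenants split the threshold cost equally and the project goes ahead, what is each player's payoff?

Equal share of the threshold: 18/9 = 2.
At this profile no one gains by cutting their contribution: any cut drops the total below 18, the project is cancelled, contributions are refunded, and the deviator ends with 44, which is less than 44 − 2 + 36 = 78. Contributing more than 2 just wastes the excess. So contributing exactly 2 is a best response.
Each player's payoff: 44 − 2 + 36 = 78.

78 euros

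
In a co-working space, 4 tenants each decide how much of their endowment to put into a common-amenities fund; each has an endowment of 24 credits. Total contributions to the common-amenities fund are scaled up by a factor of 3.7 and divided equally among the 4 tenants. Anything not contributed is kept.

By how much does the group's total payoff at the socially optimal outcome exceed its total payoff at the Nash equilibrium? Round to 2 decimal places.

259.20 credits

Each contributed unit returns 3.7/4 = 0.9250 to its contributor — below 1 — so contributing 0 is dominant for every player. At the Nash equilibrium everyone keeps their 24, and the group total is 4 × 24 = 96.
Each contributed unit returns 3.700 to the group as a whole (0.9250 to each of 4 players), which exceeds 1, so the social optimum is full contribution: group total = 3.700 × 96 = 355.20.
Efficiency loss = 355.20 − 96 = 259.20.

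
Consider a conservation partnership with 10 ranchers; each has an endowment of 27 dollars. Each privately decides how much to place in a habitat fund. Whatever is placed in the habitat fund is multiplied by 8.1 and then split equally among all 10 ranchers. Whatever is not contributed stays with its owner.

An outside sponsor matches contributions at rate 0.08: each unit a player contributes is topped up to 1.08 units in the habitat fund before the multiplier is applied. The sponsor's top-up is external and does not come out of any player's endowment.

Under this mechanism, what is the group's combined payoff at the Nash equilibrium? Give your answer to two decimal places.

270.00 dollars

With the mechanism, a contributed unit returns 8.1 × 1.08 / 10 = 0.8748 per unit of net cost — still below 1 — so contributing 0 remains dominant for every player.
Everyone keeps their endowment and the group total is 10 × 27 = 270.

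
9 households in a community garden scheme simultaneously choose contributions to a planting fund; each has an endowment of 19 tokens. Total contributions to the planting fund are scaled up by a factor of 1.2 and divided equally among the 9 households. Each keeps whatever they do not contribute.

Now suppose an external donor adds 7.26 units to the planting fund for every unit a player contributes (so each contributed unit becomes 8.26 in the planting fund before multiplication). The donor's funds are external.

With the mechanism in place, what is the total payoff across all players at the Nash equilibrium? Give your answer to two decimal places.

1694.95 tokens

The effective private return per unit is now 1.2 × 8.26 / 9 = 1.1013 > 1, so every player's dominant strategy flips to full contribution.
At the Nash equilibrium everyone contributes 19. Group total payoff = 1.2 × 8.26 × 171 = 1694.95.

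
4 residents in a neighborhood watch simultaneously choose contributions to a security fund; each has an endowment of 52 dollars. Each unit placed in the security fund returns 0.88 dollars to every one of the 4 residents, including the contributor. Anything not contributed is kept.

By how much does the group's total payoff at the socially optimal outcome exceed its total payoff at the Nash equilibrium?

524.16 dollars

The private return per contributed unit is 0.88 < 1, so contributing 0 is dominant for every player. At the Nash equilibrium everyone keeps their 52, and the group total is 4 × 52 = 208.
Each contributed unit returns 3.520 to the group as a whole (0.88 to each of 4 players), which exceeds 1, so the social optimum is full contribution: group total = 3.520 × 208 = 732.16.
Efficiency loss = 732.16 − 208 = 524.16.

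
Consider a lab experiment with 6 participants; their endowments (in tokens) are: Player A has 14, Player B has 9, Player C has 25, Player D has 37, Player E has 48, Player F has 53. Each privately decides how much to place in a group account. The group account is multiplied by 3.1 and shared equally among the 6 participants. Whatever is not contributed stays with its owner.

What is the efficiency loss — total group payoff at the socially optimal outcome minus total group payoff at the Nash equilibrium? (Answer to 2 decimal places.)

390.60 tokens

The private return per contributed unit is 3.1/6 = 0.5167 < 1 for every player regardless of endowment, so the Nash equilibrium is zero contribution and the group total is Σ E_j = 14 + 9 + 25 + 37 + 48 + 53 = 186.
Each contributed unit returns 3.100 to the group, so the social optimum is full contribution by everyone: group total = 3.100 × 186 = 576.60.
Efficiency loss = (3.100 − 1) × 186 = 390.60.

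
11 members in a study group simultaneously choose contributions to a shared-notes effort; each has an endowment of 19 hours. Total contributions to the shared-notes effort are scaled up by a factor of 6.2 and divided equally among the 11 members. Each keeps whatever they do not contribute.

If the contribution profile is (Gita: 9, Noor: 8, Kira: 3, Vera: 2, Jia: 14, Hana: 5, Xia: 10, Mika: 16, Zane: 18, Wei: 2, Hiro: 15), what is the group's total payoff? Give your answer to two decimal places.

739.40 hours

Total contributed: 9 + 8 + 3 + 2 + 14 + 5 + 10 + 16 + 18 + 2 + 15 = 102; total kept: 11 × 19 − 102 = 107.
The shared-notes effort pays out 6.2 × 102 = 632.40 in aggregate.
Group total = 107 + 632.40 = 739.40.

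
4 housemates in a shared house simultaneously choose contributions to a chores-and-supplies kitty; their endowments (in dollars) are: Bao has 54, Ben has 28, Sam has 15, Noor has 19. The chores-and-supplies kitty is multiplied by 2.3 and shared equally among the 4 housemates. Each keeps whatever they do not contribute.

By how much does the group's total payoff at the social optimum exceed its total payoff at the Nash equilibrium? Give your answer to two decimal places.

The private return per contributed unit is 2.3/4 = 0.5750 < 1 for every player regardless of endowment, so the Nash equilibrium is zero contribution and the group total is Σ E_j = 54 + 28 + 15 + 19 = 116.
Each contributed unit returns 2.300 to the group, so the social optimum is full contribution by everyone: group total = 2.300 × 116 = 266.80.
Efficiency loss = (2.300 − 1) × 116 = 150.80.

150.80 dollars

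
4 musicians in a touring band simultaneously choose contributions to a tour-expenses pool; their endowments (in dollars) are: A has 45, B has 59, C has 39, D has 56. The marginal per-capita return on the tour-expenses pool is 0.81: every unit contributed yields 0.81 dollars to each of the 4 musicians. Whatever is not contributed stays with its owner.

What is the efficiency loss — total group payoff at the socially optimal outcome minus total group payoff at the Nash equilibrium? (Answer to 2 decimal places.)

445.76 dollars

The private return per contributed unit is 0.81 < 1 for everyone, so the Nash equilibrium is zero contribution and the group total is Σ E_j = 45 + 59 + 39 + 56 = 199.
Each contributed unit returns 3.240 to the group, so the social optimum is full contribution by everyone: group total = 3.240 × 199 = 644.76.
Efficiency loss = (3.240 − 1) × 199 = 445.76.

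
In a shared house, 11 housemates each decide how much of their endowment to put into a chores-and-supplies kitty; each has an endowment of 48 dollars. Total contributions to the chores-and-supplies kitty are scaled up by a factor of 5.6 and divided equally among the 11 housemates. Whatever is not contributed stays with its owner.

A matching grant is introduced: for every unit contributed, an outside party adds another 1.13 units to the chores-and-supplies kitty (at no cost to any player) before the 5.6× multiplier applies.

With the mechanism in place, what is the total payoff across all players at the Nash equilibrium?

6297.98 dollars

Under the mechanism each unit contributed yields 5.6 × 2.13 / 11 = 1.0844 back to its contributor per unit of net cost, which exceeds 1, making full contribution the dominant choice for everyone.
So the Nash equilibrium is full contribution by all 11; the group earns 5.6 × 2.13 × 528 = 6297.98.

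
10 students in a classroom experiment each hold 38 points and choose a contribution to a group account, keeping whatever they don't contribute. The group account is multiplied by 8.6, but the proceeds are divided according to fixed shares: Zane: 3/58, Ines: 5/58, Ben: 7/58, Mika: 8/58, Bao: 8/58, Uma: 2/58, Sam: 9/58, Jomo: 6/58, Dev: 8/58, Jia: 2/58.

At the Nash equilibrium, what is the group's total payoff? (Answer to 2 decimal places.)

Each unit j contributes comes back to j as 8.6 × (j's share), so j prefers to contribute only if that share exceeds 1/8.6 = 0.1163; otherwise keeping the unit dominates.
Ben, Mika, Bao, Sam and Dev are above the threshold, contributing 38 each; the remaining 5 contribute 0. Total contributed: 190.
The group account pays out 8.6 × 190 = 1634.00 in total (split across the unequal shares, but the aggregate is all that matters for the group sum).
The 5 free-riders keep 38 each, adding 190. Group total = 190 + 1634.00 = 1824.00.

1824.00 points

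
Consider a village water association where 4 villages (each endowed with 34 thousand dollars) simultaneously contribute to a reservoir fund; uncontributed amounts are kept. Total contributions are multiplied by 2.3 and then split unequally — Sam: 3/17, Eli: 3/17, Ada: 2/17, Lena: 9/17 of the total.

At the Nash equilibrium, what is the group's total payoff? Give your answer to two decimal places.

For player j, contributing a unit is worthwhile iff 2.3 × (j's share) ≥ 1, i.e. iff j's share is at least 0.4348.
The only share above 0.4348 is Lena's 9/17, contributing 34; the remaining 3 contribute 0. Total contributed: 34.
The reservoir fund pays out 2.3 × 34 = 78.20 in total (split across the unequal shares, but the aggregate is all that matters for the group sum).
The 3 free-riders keep 34 each, adding 102. Group total = 102 + 78.20 = 180.20.

180.20 thousand dollars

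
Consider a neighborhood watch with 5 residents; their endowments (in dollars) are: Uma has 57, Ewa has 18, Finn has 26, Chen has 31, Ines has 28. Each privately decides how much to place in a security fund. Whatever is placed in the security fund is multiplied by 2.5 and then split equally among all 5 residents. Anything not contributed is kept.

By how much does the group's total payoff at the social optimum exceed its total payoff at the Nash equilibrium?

240.00 dollars

The private return per contributed unit is 2.5/5 = 0.5000 < 1 for every player regardless of endowment, so the Nash equilibrium is zero contribution and the group total is Σ E_j = 57 + 18 + 26 + 31 + 28 = 160.
Each contributed unit returns 2.500 to the group, so the social optimum is full contribution by everyone: group total = 2.500 × 160 = 400.00.
Efficiency loss = (2.500 − 1) × 160 = 240.00.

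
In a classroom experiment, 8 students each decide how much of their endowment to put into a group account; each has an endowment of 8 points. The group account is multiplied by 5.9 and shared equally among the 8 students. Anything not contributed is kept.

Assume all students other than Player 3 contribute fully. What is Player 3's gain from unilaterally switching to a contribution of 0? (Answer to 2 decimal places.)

Switching from a contribution of 8 to 0 lets Player 3 keep an extra 8 points, but lowers the group account by 8, which costs Player 3 their own share of that drop: 5.9/8 × 8 = 5.90.
Net gain = 8 − 5.90 = 2.10. The private return per contributed unit (0.7375) is below 1, so free-riding is indeed the best response regardless of what the others do.

2.10 points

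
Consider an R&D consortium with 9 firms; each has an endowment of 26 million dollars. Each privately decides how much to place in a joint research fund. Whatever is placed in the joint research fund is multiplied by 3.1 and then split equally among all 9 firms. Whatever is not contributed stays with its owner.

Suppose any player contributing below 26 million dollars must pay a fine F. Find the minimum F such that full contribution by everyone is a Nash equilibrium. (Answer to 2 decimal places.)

Given the others contribute fully, the best deviation is to contribute 0 (any partial contribution still incurs the fine and gives up units whose private return 0.3444 is below 1).
Deviating from 26 to 0 saves 26 million dollars but forfeits the deviator's share of the drop in the joint research fund: 3.1/9 × 26 = 8.96.
So the deviation gain is 26 − 8.96 = 17.04, and the fine must be at least 17.04 million dollars to wipe it out.

17.04 million dollars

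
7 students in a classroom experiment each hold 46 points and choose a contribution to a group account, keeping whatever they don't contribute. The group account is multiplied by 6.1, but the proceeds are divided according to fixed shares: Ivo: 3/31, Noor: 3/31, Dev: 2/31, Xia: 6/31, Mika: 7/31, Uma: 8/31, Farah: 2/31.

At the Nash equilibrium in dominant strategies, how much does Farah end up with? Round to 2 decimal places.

Each unit j contributes comes back to j as 6.1 × (j's share), so j prefers to contribute only if that share exceeds 1/6.1 = 0.1639; otherwise keeping the unit dominates.
Xia, Mika and Uma are above the threshold, contributing 46 each; the remaining 4 contribute 0. Total contributed: 138.
Farah keeps 46 and receives 6.1 × 138 × 2/31 = 54.31 from the group account, for a payoff of 100.31.

100.31 points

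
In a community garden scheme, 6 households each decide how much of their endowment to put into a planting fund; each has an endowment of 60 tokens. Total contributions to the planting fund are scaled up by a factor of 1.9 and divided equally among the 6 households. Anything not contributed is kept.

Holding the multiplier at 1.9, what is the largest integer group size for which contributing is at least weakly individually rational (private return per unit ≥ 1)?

Private return per unit is 1.9/(group size), which is ≥ 1 whenever the group size is ≤ 1.9.
The largest such integer is 1.

1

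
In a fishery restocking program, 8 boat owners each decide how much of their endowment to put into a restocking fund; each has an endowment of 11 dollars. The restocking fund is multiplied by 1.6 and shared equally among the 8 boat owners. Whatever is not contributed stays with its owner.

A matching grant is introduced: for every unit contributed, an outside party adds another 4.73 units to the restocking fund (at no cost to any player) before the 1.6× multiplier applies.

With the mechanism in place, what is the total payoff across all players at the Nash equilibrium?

806.78 dollars

The effective private return per unit is now 1.6 × 5.73 / 8 = 1.1460 > 1, so every player's dominant strategy flips to full contribution.
At the Nash equilibrium everyone contributes 11. Group total payoff = 1.6 × 5.73 × 88 = 806.78.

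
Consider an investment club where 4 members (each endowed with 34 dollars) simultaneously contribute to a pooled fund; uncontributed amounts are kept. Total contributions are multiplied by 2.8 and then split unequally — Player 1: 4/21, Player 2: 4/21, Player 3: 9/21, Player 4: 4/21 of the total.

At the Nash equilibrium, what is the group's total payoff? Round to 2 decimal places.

197.20 dollars

A player with share s gets back 2.8·s per unit contributed, so full contribution is dominant for anyone with s > 1/2.8 = 0.3571 and zero contribution is dominant for anyone below.
Player 3 alone (share 9/21) is above the threshold, contributing 34; the remaining 3 contribute 0. Total contributed: 34.
The pooled fund pays out 2.8 × 34 = 95.20 in total (split across the unequal shares, but the aggregate is all that matters for the group sum).
The 3 free-riders keep 34 each, adding 102. Group total = 102 + 95.20 = 197.20.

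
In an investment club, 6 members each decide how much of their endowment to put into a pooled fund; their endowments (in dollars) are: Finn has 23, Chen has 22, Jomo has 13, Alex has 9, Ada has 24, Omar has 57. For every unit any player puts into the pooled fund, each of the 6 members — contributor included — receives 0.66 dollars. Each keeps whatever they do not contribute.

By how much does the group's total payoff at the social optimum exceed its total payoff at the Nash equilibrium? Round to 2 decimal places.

438.08 dollars

The private return per contributed unit is 0.66 < 1 for everyone, so the Nash equilibrium is zero contribution and the group total is Σ E_j = 23 + 22 + 13 + 9 + 24 + 57 = 148.
Each contributed unit returns 3.960 to the group, so the social optimum is full contribution by everyone: group total = 3.960 × 148 = 586.08.
Efficiency loss = (3.960 − 1) × 148 = 438.08.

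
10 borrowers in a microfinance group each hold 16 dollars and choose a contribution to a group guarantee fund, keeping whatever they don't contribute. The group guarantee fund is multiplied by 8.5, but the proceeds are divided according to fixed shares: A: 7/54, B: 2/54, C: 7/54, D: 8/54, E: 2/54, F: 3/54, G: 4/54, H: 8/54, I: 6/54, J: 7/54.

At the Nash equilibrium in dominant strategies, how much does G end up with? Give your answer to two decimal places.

66.37 dollars

A player with share s gets back 8.5·s per unit contributed, so full contribution is dominant for anyone with s > 1/8.5 = 0.1176 and zero contribution is dominant for anyone below.
A, C, D, H and J clear that bar, contributing 16 each; the remaining 5 contribute 0. Total contributed: 80.
G keeps 16 and receives 8.5 × 80 × 4/54 = 50.37 from the group guarantee fund, for a payoff of 66.37.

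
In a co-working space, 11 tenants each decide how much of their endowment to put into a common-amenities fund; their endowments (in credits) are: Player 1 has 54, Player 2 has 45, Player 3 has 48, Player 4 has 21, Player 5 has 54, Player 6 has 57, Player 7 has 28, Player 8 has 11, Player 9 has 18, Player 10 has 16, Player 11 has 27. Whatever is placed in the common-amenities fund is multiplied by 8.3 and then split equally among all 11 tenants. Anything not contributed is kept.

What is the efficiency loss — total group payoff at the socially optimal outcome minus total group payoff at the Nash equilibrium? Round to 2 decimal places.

The private return per contributed unit is 8.3/11 = 0.7545 < 1 for every player regardless of endowment, so the Nash equilibrium is zero contribution and the group total is Σ E_j = 54 + 45 + 48 + 21 + 54 + 57 + 28 + 11 + 18 + 16 + 27 = 379.
Each contributed unit returns 8.300 to the group, so the social optimum is full contribution by everyone: group total = 8.300 × 379 = 3145.70.
Efficiency loss = (8.300 − 1) × 379 = 2766.70.

2766.70 credits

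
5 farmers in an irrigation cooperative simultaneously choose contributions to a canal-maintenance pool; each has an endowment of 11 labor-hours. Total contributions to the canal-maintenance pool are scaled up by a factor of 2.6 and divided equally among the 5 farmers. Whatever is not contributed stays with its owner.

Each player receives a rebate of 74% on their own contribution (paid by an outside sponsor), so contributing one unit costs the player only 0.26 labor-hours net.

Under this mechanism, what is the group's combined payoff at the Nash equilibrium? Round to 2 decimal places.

With the mechanism, a contributed unit returns (2.6/5) / 0.26 = 2.0000 per unit of net cost to the contributor — now above 1 — so contributing fully is weakly dominant for every player.
At the Nash equilibrium everyone contributes 11. Group total payoff = 5 × (11 × 0.74 + 2.6 × 11) = 183.70.

183.70 labor-hours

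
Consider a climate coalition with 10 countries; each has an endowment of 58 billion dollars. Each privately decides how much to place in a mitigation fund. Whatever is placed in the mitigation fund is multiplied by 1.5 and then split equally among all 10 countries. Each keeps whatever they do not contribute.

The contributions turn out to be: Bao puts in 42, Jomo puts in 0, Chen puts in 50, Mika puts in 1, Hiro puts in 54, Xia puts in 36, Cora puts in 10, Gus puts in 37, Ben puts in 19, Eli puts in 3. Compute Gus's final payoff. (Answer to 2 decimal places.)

58.80 billion dollars

Total contributed: 42 + 0 + 50 + 1 + 54 + 36 + 10 + 37 + 19 + 3 = 252.
Each receives 1.5 × 252 / 10 = 37.80 from the mitigation fund.
Gus keeps 58 − 37 = 21, so Gus's payoff is 21 + 37.80 = 58.80.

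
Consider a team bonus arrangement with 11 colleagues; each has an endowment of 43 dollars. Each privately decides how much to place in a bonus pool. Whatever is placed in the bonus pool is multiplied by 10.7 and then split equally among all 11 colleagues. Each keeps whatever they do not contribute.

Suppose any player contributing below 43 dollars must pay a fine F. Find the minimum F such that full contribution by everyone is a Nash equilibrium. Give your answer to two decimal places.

1.17 dollars

Given the others contribute fully, the best deviation is to contribute 0 (any partial contribution still incurs the fine and gives up units whose private return 0.9727 is below 1).
Deviating from 43 to 0 saves 43 dollars but forfeits the deviator's share of the drop in the bonus pool: 10.7/11 × 43 = 41.83.
So the deviation gain is 43 − 41.83 = 1.17, and the fine must be at least 1.17 dollars to wipe it out.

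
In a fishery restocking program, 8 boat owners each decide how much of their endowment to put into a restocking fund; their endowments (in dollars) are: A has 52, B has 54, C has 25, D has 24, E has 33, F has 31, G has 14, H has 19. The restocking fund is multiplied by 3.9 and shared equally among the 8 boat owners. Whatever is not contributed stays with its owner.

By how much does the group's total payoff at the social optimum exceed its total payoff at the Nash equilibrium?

The private return per contributed unit is 3.9/8 = 0.4875 < 1 for every player regardless of endowment, so the Nash equilibrium is zero contribution and the group total is Σ E_j = 52 + 54 + 25 + 24 + 33 + 31 + 14 + 19 = 252.
Each contributed unit returns 3.900 to the group, so the social optimum is full contribution by everyone: group total = 3.900 × 252 = 982.80.
Efficiency loss = (3.900 − 1) × 252 = 730.80.

730.80 dollars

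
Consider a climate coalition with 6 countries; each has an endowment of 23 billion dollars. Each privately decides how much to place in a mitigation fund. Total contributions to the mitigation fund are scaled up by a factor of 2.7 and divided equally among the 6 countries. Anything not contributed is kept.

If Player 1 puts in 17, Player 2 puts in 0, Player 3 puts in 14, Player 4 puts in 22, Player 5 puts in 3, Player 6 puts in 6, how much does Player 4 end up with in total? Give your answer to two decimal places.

Total contributed: 17 + 0 + 14 + 22 + 3 + 6 = 62.
Each receives 2.7 × 62 / 6 = 27.90 from the mitigation fund.
Player 4 keeps 23 − 22 = 1, so Player 4's payoff is 1 + 27.90 = 28.90.

28.90 billion dollars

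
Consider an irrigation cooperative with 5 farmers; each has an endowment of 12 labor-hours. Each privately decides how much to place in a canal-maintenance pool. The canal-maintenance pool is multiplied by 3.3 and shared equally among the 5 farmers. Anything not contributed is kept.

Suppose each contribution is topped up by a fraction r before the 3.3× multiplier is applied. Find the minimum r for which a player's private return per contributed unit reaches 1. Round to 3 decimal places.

0.515

With matching at rate r, one contributed unit becomes (1 + r) in the canal-maintenance pool and returns 3.3 × (1 + r) / 5 to the contributor.
Setting this equal to 1: 1 + r = 5/3.3 = 1.5152.
So the minimum matching rate is r = 1.5152 − 1 = 0.515.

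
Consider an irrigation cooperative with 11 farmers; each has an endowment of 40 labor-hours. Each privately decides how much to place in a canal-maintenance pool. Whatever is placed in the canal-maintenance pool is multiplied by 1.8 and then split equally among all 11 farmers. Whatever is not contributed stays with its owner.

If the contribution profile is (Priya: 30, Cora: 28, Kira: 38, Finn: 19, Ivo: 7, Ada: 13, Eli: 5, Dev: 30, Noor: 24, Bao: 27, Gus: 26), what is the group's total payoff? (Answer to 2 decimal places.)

Total contributed: 30 + 28 + 38 + 19 + 7 + 13 + 5 + 30 + 24 + 27 + 26 = 247; total kept: 11 × 40 − 247 = 193.
The canal-maintenance pool pays out 1.8 × 247 = 444.60 in aggregate.
Group total = 193 + 444.60 = 637.60.

637.60 labor-hours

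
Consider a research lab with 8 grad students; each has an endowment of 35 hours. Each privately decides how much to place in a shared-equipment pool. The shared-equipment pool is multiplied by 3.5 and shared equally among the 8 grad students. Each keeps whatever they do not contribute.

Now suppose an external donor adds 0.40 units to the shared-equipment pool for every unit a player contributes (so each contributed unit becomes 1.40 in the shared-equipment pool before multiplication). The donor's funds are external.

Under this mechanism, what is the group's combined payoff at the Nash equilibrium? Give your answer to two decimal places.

Even with the mechanism, each unit contributed returns only 3.5 × 1.40 / 8 = 0.6125 per unit of net cost, so contributing nothing is still dominant.
At the Nash equilibrium no one contributes; group total payoff = 8 × 35 = 280.

280.00 hours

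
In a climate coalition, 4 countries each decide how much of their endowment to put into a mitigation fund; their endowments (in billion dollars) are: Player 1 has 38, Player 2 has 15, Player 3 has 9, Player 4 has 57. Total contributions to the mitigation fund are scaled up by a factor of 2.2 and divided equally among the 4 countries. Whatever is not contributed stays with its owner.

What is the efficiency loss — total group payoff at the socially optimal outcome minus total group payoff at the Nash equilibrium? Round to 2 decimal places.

The private return per contributed unit is 2.2/4 = 0.5500 < 1 for every player regardless of endowment, so the Nash equilibrium is zero contribution and the group total is Σ E_j = 38 + 15 + 9 + 57 = 119.
Each contributed unit returns 2.200 to the group, so the social optimum is full contribution by everyone: group total = 2.200 × 119 = 261.80.
Efficiency loss = (2.200 − 1) × 119 = 142.80.

142.80 billion dollars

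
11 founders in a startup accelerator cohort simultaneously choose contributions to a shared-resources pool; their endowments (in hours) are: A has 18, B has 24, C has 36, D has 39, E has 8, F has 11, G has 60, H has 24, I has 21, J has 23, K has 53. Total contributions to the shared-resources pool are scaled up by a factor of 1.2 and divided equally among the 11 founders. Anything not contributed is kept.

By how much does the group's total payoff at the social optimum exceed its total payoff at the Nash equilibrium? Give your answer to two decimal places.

The private return per contributed unit is 1.2/11 = 0.1091 < 1 for every player regardless of endowment, so the Nash equilibrium is zero contribution and the group total is Σ E_j = 18 + 24 + 36 + 39 + 8 + 11 + 60 + 24 + 21 + 23 + 53 = 317.
Each contributed unit returns 1.200 to the group, so the social optimum is full contribution by everyone: group total = 1.200 × 317 = 380.40.
Efficiency loss = (1.200 − 1) × 317 = 63.40.

63.40 hours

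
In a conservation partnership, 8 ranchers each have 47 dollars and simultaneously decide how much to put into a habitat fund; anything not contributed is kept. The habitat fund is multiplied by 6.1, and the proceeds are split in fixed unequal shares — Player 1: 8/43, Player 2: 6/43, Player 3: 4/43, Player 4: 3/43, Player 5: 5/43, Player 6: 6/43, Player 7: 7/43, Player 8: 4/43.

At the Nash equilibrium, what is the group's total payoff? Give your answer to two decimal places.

Each unit j contributes comes back to j as 6.1 × (j's share), so j prefers to contribute only if that share exceeds 1/6.1 = 0.1639; otherwise keeping the unit dominates.
Player 1 alone (share 8/43) is above the threshold, contributing 47; the remaining 7 contribute 0. Total contributed: 47.
The habitat fund pays out 6.1 × 47 = 286.70 in total (split across the unequal shares, but the aggregate is all that matters for the group sum).
The 7 free-riders keep 47 each, adding 329. Group total = 329 + 286.70 = 615.70.

615.70 dollars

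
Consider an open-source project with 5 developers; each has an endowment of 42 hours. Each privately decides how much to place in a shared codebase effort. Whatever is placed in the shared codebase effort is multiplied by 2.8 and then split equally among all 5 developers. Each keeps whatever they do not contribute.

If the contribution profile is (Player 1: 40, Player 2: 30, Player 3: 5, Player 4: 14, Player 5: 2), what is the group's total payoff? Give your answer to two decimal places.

Total contributed: 40 + 30 + 5 + 14 + 2 = 91; total kept: 5 × 42 − 91 = 119.
The shared codebase effort pays out 2.8 × 91 = 254.80 in aggregate.
Group total = 119 + 254.80 = 373.80.

373.80 hours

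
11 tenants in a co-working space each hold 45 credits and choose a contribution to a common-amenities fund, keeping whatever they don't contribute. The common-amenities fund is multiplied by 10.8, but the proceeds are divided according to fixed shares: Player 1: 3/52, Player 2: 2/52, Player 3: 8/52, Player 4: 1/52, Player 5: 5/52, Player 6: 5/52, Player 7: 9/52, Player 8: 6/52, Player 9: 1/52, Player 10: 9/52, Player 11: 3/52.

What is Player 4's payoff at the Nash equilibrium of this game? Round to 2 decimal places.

101.08 credits

Player j's private return per contributed unit is 10.8 × (j's share). Contributing is weakly dominant for j when that share is at least 1/10.8 = 0.0926, and contributing 0 is dominant otherwise.
Player 3, Player 5, Player 6, Player 7, Player 8 and Player 10 clear that bar, contributing 45 each; the remaining 5 contribute 0. Total contributed: 270.
Player 4 keeps 45 and receives 10.8 × 270 × 1/52 = 56.08 from the common-amenities fund, for a payoff of 101.08.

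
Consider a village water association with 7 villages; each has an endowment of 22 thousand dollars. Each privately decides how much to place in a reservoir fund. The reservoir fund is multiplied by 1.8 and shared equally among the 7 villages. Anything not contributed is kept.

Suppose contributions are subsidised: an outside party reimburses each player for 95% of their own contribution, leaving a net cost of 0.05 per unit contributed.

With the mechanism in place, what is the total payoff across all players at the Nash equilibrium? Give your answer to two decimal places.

423.50 thousand dollars

With the mechanism, a contributed unit returns (1.8/7) / 0.05 = 5.1429 per unit of net cost to the contributor — now above 1 — so contributing fully is weakly dominant for every player.
At the Nash equilibrium everyone contributes 22. Group total payoff = 7 × (22 × 0.95 + 1.8 × 22) = 423.50.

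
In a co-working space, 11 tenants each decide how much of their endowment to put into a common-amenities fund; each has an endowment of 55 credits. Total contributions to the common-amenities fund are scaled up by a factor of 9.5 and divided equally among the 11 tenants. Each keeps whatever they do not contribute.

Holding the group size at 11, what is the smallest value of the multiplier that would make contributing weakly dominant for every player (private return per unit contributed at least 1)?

11

A contributed unit returns (multiplier)/11 to its contributor.
This reaches 1 exactly when the multiplier is 11.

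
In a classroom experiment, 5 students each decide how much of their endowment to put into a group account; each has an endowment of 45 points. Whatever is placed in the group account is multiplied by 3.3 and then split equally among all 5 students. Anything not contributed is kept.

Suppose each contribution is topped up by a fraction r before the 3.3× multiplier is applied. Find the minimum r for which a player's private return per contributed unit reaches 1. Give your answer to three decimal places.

With matching at rate r, one contributed unit becomes (1 + r) in the group account and returns 3.3 × (1 + r) / 5 to the contributor.
Setting this equal to 1: 1 + r = 5/3.3 = 1.5152.
So the minimum matching rate is r = 1.5152 − 1 = 0.515.

0.515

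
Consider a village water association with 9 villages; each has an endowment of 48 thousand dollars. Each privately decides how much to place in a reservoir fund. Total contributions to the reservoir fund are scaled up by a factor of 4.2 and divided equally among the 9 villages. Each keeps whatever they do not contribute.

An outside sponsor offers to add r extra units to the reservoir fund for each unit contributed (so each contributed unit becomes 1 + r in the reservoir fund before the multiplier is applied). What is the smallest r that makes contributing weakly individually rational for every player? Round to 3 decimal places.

With matching at rate r, one contributed unit becomes (1 + r) in the reservoir fund and returns 4.2 × (1 + r) / 9 to the contributor.
Setting this equal to 1: 1 + r = 9/4.2 = 2.1429.
So the minimum matching rate is r = 2.1429 − 1 = 1.143.

1.143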